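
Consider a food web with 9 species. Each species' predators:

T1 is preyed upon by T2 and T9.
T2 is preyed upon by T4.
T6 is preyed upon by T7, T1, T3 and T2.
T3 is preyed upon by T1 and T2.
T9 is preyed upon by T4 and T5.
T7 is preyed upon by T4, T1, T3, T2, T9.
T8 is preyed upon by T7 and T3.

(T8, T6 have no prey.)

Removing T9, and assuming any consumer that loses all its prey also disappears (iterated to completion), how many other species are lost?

Remove T9.
Round 1: T5 (all prey gone) → extinct.
No further losses. Total secondary extinctions: 1.

1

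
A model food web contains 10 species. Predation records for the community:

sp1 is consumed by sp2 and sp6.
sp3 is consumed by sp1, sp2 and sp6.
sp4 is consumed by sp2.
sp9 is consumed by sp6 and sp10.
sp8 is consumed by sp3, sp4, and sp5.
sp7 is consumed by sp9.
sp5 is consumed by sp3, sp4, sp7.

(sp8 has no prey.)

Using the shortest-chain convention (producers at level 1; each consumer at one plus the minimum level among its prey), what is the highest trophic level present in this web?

Producers (level 1): sp8.
Following each consumer down to its lowest-level prey: sp8 → sp5 → sp7 → sp9 → sp10 (levels 1 through 5).
All prey of sp10 (sp9 4) are at level 4 or above, so sp10 is at level 1 + 4 = 5.
Every consumer has at least one prey at level 4 or below, so none exceeds level 5.

5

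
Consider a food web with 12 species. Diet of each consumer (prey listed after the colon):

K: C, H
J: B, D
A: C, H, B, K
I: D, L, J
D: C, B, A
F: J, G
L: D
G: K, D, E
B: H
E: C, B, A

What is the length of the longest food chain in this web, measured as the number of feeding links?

One longest chain: H → B → A → D → J → F.
It has 6 species and 5 links.

5 links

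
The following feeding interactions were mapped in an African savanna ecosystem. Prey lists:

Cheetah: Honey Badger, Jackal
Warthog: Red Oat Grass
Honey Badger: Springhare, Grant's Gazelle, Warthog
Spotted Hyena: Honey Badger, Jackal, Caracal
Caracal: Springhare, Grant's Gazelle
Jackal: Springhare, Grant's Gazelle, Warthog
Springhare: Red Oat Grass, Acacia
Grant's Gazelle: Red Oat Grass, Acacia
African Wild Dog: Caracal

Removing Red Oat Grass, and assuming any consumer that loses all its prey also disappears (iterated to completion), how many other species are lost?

Remove Red Oat Grass.
Round 1: Warthog (all prey gone) → extinct.
No further losses. Total secondary extinctions: 1.

1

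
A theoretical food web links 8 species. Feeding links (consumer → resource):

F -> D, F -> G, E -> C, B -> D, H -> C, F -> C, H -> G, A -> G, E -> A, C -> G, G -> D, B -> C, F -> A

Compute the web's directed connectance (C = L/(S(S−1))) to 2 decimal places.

The web has S = 8 species and L = 13 feeding links.
C = L / (S(S−1)) = 13 / 56 = 0.2321 ≈ 0.23.

C = 0.23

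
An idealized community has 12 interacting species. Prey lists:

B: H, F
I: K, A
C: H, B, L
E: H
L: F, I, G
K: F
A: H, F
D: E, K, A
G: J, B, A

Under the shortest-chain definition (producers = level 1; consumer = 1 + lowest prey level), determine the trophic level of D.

Trophic level 3

H is a producer → level 1.
E eats H → level 2.
D eats E → level 3.
No prey of D is below level 2, so 3 is the minimum.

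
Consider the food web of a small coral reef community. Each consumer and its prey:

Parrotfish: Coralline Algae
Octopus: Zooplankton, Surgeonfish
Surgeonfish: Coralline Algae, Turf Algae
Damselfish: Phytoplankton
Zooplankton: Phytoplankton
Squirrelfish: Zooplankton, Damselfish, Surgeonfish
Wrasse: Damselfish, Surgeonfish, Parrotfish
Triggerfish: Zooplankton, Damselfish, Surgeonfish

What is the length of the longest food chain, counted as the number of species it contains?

3 species

One longest chain: Phytoplankton → Damselfish → Wrasse.
It has 3 species and 2 links.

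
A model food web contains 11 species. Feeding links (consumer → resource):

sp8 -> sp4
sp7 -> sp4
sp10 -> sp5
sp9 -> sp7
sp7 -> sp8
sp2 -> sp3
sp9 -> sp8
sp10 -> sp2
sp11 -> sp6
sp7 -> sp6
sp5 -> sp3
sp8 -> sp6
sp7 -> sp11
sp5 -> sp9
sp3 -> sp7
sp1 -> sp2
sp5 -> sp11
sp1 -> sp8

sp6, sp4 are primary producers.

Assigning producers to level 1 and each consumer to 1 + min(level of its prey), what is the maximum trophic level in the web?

Producers (level 1): sp6, sp4.
Following each consumer down to its lowest-level prey: sp6 → sp11 → sp5 → sp10 (levels 1 through 4).
All prey of sp10 (sp5 3, sp2 4) are at level 3 or above, so sp10 is at level 1 + 3 = 4.
Every consumer has at least one prey at level 3 or below, so none exceeds level 4.

4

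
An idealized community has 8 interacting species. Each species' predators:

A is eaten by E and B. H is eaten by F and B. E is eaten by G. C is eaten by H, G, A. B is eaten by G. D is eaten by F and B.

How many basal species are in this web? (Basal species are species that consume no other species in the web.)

Basal species (no prey listed): C, D.
Count: 2.

2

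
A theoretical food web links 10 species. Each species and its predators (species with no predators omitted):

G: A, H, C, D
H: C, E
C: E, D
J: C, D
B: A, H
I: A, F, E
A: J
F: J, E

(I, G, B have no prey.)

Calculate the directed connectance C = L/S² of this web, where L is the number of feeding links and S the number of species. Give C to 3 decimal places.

The web has S = 10 species and L = 18 feeding links.
C = L / S² = 18 / 100 = 0.1800 ≈ 0.180.

C = 0.180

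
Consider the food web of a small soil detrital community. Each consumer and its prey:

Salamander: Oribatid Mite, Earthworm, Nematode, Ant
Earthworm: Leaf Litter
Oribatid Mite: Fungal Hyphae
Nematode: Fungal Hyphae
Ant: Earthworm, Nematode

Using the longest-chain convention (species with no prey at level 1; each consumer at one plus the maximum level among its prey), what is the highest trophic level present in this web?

4

Basal resources (level 1): Leaf Litter, Fungal Hyphae.
Leaf Litter → Earthworm → Ant → Salamander gives Salamander level 4.
No species has a prey at level 4, so no species reaches level 5.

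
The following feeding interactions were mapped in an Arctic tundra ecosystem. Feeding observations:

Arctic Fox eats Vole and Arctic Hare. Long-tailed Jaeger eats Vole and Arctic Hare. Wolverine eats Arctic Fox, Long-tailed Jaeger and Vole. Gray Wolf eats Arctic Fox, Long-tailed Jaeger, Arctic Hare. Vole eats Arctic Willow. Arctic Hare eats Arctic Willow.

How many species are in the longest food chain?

4 species

One longest chain: Arctic Willow → Arctic Hare → Arctic Fox → Wolverine.
It has 4 species and 3 links.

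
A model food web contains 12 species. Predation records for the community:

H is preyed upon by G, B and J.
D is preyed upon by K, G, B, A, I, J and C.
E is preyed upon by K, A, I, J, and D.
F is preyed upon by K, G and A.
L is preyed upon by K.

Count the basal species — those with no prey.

4

Basal species (no prey listed): E, F, H, L.
Count: 4.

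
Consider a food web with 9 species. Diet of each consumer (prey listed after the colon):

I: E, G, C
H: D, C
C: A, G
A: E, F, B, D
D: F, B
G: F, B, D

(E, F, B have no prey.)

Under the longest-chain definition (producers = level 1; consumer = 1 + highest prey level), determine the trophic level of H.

Trophic level 5

F is a producer → level 1.
D eats F (level 1); other prey at levels: B 1 → level 2.
A eats D (level 2); other prey at levels: E 1, F 1, B 1 → level 3.
C eats A (level 3); other prey at levels: G 3 → level 4.
H eats C (level 4); other prey at levels: D 2 → level 5.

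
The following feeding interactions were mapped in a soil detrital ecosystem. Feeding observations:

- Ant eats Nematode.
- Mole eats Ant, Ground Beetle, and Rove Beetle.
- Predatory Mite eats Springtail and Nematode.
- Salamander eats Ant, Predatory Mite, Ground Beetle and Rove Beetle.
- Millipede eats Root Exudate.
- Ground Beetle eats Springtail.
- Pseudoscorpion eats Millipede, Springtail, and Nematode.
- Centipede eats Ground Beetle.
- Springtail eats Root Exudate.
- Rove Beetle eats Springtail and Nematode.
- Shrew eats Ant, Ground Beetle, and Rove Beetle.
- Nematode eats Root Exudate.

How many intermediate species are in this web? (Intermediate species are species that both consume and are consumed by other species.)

Intermediate species (has both prey and predators): Millipede, Nematode, Springtail, Ant, Ground Beetle, Predatory Mite, Rove Beetle.
Count: 7.

7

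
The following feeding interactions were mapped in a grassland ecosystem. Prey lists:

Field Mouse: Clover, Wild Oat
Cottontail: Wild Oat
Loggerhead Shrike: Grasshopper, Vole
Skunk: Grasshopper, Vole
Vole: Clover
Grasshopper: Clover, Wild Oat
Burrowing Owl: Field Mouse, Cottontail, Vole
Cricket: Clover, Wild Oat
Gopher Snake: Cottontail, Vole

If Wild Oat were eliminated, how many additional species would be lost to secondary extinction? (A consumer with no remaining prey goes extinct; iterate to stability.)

1

Remove Wild Oat.
Round 1: Cottontail (all prey gone) → extinct.
No further losses. Total secondary extinctions: 1.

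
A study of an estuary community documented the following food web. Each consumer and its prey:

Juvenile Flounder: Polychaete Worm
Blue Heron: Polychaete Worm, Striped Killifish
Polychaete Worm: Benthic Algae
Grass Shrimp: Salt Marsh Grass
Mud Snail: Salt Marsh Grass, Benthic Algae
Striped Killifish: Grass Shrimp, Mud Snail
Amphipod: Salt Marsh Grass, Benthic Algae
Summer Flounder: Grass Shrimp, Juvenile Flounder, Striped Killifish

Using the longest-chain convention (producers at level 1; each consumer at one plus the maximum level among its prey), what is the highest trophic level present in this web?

Producers (level 1): Salt Marsh Grass, Benthic Algae.
Benthic Algae → Polychaete Worm → Juvenile Flounder → Summer Flounder gives Summer Flounder level 4.
No species has a prey at level 4, so no species reaches level 5.

4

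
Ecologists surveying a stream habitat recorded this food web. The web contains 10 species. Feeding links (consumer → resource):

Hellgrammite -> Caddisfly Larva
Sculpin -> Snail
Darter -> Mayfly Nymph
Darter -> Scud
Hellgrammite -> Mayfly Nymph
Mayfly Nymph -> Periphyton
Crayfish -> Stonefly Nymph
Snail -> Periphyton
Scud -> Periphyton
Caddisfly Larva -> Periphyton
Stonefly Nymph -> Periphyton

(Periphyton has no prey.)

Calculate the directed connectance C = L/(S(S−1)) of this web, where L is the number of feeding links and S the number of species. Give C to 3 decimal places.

C = 0.122

The web has S = 10 species and L = 11 feeding links.
C = L / (S(S−1)) = 11 / 90 = 0.1222 ≈ 0.122.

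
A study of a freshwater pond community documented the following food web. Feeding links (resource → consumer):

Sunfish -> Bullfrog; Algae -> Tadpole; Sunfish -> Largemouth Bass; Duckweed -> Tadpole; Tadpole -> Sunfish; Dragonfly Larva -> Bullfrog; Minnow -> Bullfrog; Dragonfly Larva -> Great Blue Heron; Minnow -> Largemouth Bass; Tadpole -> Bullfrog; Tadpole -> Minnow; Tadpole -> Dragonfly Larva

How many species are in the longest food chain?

One longest chain: Duckweed → Tadpole → Dragonfly Larva → Great Blue Heron.
It has 4 species and 3 links.

4 species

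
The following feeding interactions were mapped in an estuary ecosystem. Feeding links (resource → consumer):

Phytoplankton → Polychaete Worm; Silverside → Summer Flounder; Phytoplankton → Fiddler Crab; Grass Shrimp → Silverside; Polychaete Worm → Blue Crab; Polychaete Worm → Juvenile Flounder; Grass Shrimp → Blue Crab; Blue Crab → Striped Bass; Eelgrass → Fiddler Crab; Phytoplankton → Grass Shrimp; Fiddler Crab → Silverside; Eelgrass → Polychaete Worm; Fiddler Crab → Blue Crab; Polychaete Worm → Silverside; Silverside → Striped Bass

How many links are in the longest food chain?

One longest chain: Phytoplankton → Grass Shrimp → Silverside → Striped Bass.
It has 4 species and 3 links.

3 links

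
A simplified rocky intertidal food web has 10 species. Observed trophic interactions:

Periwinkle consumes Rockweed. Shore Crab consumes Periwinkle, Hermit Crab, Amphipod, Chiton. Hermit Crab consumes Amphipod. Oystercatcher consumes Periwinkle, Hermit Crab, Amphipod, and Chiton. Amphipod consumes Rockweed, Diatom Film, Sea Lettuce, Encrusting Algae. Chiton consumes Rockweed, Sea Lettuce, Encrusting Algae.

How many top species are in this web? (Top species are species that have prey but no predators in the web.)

Top species (has prey, but nothing eats it): Oystercatcher, Shore Crab.
Count: 2.

2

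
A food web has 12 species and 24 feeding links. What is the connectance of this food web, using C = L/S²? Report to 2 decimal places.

The web has S = 12 species and L = 24 feeding links.
C = L / S² = 24 / 144 = 0.1667 ≈ 0.17.

C = 0.17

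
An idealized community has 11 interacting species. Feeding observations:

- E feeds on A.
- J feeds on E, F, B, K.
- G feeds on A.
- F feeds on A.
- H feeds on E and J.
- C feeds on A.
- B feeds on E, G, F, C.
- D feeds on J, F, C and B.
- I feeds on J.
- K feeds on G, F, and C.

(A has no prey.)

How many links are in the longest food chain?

One longest chain: A → F → B → J → I.
It has 5 species and 4 links.

4 links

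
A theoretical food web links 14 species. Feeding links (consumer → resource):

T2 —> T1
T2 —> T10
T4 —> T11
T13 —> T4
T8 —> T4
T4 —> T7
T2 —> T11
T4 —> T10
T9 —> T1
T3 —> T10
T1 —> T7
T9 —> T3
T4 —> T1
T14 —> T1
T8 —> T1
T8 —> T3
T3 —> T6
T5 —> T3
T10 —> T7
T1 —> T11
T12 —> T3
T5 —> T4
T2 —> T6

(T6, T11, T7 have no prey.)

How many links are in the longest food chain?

One longest chain: T11 → T1 → T4 → T5.
It has 4 species and 3 links.

3 links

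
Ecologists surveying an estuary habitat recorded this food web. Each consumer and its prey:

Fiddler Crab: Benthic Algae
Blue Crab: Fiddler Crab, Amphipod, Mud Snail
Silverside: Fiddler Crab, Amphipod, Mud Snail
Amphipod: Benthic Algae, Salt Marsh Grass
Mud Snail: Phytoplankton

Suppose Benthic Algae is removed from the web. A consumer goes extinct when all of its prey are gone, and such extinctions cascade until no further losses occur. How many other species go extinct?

Remove Benthic Algae.
Round 1: Fiddler Crab (all prey gone) → extinct.
No further losses. Total secondary extinctions: 1.

1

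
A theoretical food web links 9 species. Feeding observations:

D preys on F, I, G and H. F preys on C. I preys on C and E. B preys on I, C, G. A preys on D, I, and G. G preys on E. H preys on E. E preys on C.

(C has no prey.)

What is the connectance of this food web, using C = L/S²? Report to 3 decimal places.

C = 0.198

The web has S = 9 species and L = 16 feeding links.
C = L / S² = 16 / 81 = 0.1975 ≈ 0.198.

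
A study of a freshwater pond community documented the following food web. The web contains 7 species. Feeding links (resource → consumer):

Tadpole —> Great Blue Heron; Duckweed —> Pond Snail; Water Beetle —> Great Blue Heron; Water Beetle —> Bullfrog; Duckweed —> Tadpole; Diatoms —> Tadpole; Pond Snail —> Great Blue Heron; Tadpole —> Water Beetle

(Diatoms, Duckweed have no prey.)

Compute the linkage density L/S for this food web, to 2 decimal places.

L/S = 1.14

There are L = 8 links among S = 7 species.
L/S = 8/7 = 1.1429 ≈ 1.14.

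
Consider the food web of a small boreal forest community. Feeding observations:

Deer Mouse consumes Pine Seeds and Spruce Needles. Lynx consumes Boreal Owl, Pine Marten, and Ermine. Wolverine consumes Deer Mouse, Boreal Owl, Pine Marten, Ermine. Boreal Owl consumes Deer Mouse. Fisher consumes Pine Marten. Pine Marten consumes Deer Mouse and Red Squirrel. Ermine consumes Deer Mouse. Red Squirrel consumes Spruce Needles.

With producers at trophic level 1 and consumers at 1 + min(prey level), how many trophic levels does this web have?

Producers (level 1): Pine Seeds, Spruce Needles.
Following each consumer down to its lowest-level prey: Pine Seeds → Deer Mouse → Pine Marten → Fisher (levels 1 through 4).
All prey of Fisher (Pine Marten 3) are at level 3 or above, so Fisher is at level 1 + 3 = 4.
Every consumer has at least one prey at level 3 or below, so none exceeds level 4.

4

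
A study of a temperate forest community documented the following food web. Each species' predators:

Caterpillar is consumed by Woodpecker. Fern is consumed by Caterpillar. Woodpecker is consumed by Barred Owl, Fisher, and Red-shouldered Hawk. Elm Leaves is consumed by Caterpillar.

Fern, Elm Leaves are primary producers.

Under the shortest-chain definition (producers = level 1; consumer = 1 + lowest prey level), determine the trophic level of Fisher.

Trophic level 4

Fern is a producer → level 1.
Caterpillar eats Fern → level 2.
Woodpecker eats Caterpillar → level 3.
Fisher eats Woodpecker → level 4.
No prey of Fisher is below level 3, so 4 is the minimum.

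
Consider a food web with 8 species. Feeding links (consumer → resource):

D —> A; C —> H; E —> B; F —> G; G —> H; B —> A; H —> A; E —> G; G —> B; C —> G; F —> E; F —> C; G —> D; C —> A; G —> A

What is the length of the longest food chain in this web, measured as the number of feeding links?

One longest chain: A → H → G → E → F.
It has 5 species and 4 links.

4 links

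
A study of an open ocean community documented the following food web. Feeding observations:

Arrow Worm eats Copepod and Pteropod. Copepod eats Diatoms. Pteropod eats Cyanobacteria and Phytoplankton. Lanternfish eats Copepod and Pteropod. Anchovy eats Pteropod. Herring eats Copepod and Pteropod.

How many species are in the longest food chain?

One longest chain: Diatoms → Copepod → Arrow Worm.
It has 3 species and 2 links.

3 species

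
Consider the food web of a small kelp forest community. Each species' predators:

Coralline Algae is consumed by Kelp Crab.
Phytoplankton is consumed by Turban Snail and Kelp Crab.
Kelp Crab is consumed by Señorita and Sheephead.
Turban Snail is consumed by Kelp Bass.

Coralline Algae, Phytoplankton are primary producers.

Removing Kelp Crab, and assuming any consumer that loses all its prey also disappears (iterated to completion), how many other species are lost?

Remove Kelp Crab.
Round 1: Sheephead (all prey gone), Señorita (all prey gone) → extinct.
No further losses. Total secondary extinctions: 2.

2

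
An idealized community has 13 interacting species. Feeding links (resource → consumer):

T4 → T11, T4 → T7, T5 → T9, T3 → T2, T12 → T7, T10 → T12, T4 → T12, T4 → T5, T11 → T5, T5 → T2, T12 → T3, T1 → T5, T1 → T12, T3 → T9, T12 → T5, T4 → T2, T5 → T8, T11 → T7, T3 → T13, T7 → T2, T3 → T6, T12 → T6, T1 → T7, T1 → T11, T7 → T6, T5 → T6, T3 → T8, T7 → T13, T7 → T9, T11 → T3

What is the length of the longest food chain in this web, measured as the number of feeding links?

One longest chain: T4 → T12 → T7 → T9.
It has 4 species and 3 links.

3 links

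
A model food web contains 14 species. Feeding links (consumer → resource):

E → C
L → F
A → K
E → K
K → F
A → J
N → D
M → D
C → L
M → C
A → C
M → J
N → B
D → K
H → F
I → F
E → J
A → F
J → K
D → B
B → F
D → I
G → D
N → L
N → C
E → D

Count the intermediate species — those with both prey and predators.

Intermediate species (has both prey and predators): L, K, I, B, D, J, C.
Count: 7.

7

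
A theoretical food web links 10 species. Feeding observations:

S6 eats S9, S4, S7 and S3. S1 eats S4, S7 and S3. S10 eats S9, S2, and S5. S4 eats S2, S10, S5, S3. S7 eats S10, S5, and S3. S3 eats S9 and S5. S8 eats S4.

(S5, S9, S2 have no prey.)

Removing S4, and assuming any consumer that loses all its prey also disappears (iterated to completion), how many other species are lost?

1

Remove S4.
Round 1: S8 (all prey gone) → extinct.
No further losses. Total secondary extinctions: 1.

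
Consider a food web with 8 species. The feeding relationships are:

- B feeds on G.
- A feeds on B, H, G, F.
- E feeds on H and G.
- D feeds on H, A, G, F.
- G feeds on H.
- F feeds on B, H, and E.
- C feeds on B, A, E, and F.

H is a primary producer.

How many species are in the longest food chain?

6 species

One longest chain: H → G → E → F → A → D.
It has 6 species and 5 links.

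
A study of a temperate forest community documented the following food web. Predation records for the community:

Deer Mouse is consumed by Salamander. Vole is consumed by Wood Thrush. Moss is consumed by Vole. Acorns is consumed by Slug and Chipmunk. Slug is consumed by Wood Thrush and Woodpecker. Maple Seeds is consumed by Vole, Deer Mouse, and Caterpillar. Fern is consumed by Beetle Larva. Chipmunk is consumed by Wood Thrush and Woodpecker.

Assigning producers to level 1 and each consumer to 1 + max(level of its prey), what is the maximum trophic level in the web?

3

Producers (level 1): Maple Seeds, Fern, Moss, Acorns.
Maple Seeds → Deer Mouse → Salamander gives Salamander level 3.
No species has a prey at level 3, so no species reaches level 4.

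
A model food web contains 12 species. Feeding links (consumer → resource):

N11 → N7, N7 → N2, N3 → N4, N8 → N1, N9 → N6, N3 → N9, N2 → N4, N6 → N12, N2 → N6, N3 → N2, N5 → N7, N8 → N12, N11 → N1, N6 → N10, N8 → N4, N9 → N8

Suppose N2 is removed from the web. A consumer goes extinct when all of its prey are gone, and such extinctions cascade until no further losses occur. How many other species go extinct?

2

Remove N2.
Round 1: N7 (all prey gone) → extinct.
Round 2: N5 (all prey gone) → extinct.
No further losses. Total secondary extinctions: 2.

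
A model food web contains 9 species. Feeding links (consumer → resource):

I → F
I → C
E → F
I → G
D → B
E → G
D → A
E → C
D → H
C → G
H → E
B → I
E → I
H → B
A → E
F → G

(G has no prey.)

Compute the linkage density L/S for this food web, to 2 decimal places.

L/S = 1.78

There are L = 16 links among S = 9 species.
L/S = 16/9 = 1.7778 ≈ 1.78.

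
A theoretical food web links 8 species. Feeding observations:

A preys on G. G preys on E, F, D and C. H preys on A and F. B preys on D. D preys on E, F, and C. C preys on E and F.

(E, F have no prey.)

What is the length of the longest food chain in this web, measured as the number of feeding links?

5 links

One longest chain: E → C → D → G → A → H.
It has 6 species and 5 links.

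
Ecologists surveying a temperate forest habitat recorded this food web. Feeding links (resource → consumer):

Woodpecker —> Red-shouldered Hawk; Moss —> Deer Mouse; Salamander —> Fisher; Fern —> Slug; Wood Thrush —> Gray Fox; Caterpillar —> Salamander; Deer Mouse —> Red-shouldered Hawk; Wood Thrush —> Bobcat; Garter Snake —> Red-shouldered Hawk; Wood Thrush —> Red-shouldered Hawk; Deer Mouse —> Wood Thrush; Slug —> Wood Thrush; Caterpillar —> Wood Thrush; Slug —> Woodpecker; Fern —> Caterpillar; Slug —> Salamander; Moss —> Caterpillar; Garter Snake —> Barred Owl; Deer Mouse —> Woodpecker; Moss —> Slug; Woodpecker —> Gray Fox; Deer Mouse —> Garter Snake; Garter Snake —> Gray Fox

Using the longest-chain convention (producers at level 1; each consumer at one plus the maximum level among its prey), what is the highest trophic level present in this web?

4

Producers (level 1): Fern, Moss.
Fern → Slug → Salamander → Fisher gives Fisher level 4.
No species has a prey at level 4, so no species reaches level 5.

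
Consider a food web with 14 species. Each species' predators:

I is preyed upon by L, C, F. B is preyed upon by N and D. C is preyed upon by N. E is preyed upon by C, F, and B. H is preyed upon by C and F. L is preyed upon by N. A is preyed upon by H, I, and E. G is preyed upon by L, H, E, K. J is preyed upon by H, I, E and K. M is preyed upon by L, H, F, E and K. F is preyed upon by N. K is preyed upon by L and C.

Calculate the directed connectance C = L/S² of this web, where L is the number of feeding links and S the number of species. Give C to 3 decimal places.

C = 0.158

The web has S = 14 species and L = 31 feeding links.
C = L / S² = 31 / 196 = 0.1582 ≈ 0.158.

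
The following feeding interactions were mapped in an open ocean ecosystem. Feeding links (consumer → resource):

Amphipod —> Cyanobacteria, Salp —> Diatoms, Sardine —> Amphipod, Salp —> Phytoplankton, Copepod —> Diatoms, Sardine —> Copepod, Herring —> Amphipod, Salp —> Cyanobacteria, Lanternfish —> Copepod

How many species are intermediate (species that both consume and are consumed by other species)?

Intermediate species (has both prey and predators): Copepod, Amphipod.
Count: 2.

2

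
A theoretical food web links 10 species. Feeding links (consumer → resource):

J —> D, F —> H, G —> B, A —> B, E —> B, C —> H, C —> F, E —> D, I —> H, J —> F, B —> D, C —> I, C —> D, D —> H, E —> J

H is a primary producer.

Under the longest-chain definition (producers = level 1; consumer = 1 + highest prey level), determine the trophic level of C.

H is a producer → level 1.
D eats H → level 2.
C eats D (level 2); other prey at levels: H 1, F 2, I 2 → level 3.

Trophic level 3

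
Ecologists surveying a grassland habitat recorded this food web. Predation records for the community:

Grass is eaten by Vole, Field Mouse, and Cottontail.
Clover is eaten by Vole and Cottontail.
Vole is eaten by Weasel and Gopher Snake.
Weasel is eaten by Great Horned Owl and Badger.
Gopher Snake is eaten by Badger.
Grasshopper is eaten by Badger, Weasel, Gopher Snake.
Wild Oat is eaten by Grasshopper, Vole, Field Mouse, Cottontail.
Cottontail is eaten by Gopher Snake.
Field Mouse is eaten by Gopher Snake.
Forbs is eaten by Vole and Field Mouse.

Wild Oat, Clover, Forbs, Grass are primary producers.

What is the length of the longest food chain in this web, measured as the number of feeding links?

One longest chain: Wild Oat → Field Mouse → Gopher Snake → Badger.
It has 4 species and 3 links.

3 links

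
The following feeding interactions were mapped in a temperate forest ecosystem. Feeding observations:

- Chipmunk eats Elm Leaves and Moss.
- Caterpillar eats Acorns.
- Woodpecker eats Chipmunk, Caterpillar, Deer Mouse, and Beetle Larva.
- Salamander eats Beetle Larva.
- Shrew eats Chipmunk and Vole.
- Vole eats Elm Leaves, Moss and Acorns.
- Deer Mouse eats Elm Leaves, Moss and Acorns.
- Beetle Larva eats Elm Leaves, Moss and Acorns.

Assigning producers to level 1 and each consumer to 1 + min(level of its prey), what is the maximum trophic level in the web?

3

Producers (level 1): Elm Leaves, Moss, Acorns.
Following each consumer down to its lowest-level prey: Elm Leaves → Chipmunk → Woodpecker (levels 1 through 3).
All prey of Woodpecker (Chipmunk 2, Caterpillar 2, Deer Mouse 2, Beetle Larva 2) are at level 2 or above, so Woodpecker is at level 1 + 2 = 3.
Every consumer has at least one prey at level 2 or below, so none exceeds level 3.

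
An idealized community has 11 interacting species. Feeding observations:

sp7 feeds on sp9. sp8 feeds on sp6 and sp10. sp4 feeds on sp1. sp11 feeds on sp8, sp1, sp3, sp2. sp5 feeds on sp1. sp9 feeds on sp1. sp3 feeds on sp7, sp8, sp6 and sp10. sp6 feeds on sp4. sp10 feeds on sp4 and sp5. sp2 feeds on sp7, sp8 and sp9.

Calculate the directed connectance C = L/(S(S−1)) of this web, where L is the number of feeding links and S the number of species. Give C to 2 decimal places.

The web has S = 11 species and L = 20 feeding links.
C = L / (S(S−1)) = 20 / 110 = 0.1818 ≈ 0.18.

C = 0.18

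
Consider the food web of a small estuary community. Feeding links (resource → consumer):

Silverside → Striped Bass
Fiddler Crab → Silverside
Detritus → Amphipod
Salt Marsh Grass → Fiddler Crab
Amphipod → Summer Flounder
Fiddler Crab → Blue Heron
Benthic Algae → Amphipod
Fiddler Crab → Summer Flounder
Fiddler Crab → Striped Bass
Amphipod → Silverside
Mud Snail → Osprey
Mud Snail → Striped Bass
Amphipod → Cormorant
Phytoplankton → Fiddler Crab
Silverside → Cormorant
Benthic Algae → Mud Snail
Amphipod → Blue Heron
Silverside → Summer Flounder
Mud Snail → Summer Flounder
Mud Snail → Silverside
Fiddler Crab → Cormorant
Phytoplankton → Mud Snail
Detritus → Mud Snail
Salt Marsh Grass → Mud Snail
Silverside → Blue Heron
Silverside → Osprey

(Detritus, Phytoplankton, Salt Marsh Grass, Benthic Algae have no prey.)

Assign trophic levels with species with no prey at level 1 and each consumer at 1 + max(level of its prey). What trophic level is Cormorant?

Trophic level 4

Phytoplankton has no prey (basal) → level 1.
Fiddler Crab eats Phytoplankton (level 1); other prey at levels: Salt Marsh Grass 1 → level 2.
Silverside eats Fiddler Crab (level 2); other prey at levels: Mud Snail 2, Amphipod 2 → level 3.
Cormorant eats Silverside (level 3); other prey at levels: Fiddler Crab 2, Amphipod 2 → level 4.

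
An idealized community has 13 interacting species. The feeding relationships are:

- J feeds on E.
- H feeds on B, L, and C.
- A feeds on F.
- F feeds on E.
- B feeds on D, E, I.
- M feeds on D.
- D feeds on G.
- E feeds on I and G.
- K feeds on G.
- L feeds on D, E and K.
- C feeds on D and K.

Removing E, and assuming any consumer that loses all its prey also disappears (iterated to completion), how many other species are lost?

3

Remove E.
Round 1: F (all prey gone), J (all prey gone) → extinct.
Round 2: A (all prey gone) → extinct.
No further losses. Total secondary extinctions: 3.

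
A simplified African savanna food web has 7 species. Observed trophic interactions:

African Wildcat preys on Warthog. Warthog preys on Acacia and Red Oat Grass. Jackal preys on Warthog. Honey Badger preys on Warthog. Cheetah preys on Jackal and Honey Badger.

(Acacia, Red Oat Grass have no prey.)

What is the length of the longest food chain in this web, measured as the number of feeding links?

3 links

One longest chain: Acacia → Warthog → Honey Badger → Cheetah.
It has 4 species and 3 links.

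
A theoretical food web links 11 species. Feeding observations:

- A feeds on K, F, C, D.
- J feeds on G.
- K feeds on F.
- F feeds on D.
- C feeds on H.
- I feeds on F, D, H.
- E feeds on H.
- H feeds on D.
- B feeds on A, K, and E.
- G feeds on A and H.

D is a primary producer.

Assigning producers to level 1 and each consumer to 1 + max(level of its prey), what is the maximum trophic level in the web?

Producers (level 1): D.
D → F → K → A → G → J gives J level 6.
No species has a prey at level 6, so no species reaches level 7.

6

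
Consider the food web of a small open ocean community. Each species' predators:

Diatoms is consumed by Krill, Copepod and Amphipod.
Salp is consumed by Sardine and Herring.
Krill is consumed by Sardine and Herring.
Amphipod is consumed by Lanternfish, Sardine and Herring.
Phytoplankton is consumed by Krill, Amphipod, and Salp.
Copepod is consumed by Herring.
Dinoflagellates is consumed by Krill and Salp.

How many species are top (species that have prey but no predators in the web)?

3

Top species (has prey, but nothing eats it): Herring, Lanternfish, Sardine.
Count: 3.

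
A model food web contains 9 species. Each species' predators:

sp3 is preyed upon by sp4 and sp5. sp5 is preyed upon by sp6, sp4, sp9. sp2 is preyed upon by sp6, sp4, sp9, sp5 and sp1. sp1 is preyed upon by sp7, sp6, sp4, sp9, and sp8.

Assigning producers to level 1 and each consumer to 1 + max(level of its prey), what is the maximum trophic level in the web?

Producers (level 1): sp2, sp3.
sp2 → sp1 → sp6 gives sp6 level 3.
No species has a prey at level 3, so no species reaches level 4.

3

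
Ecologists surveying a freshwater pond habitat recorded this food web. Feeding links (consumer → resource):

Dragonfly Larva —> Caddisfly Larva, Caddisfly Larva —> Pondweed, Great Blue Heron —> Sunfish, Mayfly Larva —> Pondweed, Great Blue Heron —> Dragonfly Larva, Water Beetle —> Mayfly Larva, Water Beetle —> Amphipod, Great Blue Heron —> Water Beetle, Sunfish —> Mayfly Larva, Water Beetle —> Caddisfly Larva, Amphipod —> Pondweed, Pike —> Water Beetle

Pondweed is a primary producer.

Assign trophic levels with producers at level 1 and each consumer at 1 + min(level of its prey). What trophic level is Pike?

Trophic level 4

Pondweed is a producer → level 1.
Mayfly Larva eats Pondweed → level 2.
Water Beetle eats Mayfly Larva → level 3.
Pike eats Water Beetle → level 4.
No prey of Pike is below level 3, so 4 is the minimum.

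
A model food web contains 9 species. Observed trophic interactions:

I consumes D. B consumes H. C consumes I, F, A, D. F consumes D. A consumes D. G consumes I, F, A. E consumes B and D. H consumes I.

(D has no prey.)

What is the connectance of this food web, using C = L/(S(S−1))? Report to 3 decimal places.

The web has S = 9 species and L = 14 feeding links.
C = L / (S(S−1)) = 14 / 72 = 0.1944 ≈ 0.194.

C = 0.194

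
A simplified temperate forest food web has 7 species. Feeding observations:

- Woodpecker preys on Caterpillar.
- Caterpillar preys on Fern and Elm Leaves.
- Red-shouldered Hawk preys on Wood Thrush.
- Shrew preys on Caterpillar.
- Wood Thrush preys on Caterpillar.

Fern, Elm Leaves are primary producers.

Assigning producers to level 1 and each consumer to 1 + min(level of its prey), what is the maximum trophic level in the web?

4

Producers (level 1): Fern, Elm Leaves.
Following each consumer down to its lowest-level prey: Fern → Caterpillar → Wood Thrush → Red-shouldered Hawk (levels 1 through 4).
All prey of Red-shouldered Hawk (Wood Thrush 3) are at level 3 or above, so Red-shouldered Hawk is at level 1 + 3 = 4.
Every consumer has at least one prey at level 3 or below, so none exceeds level 4.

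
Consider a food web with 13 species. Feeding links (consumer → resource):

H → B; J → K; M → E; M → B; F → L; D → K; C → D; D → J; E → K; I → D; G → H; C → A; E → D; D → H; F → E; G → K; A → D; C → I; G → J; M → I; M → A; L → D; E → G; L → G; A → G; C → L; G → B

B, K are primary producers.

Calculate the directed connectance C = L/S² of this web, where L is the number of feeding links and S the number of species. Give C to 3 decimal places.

The web has S = 13 species and L = 27 feeding links.
C = L / S² = 27 / 169 = 0.1598 ≈ 0.160.

C = 0.160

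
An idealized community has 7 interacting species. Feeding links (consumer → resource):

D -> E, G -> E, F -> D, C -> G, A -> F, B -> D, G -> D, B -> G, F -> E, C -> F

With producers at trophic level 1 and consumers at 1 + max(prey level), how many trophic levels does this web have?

4

Producers (level 1): E.
E → D → G → B gives B level 4.
No species has a prey at level 4, so no species reaches level 5.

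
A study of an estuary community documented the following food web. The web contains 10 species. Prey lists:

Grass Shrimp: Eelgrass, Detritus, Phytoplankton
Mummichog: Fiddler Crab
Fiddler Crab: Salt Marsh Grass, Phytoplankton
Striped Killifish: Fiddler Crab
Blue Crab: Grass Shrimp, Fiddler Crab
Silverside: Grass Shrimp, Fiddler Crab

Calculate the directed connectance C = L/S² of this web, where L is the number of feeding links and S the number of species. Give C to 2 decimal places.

The web has S = 10 species and L = 11 feeding links.
C = L / S² = 11 / 100 = 0.1100 ≈ 0.11.

C = 0.11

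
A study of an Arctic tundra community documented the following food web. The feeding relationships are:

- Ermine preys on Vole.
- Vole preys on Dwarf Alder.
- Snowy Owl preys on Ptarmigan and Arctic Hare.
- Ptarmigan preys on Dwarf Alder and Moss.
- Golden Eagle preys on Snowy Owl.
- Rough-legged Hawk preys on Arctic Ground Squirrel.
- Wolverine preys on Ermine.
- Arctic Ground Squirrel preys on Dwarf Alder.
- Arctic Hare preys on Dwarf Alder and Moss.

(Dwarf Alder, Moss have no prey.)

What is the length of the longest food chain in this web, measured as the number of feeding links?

One longest chain: Dwarf Alder → Vole → Ermine → Wolverine.
It has 4 species and 3 links.

3 links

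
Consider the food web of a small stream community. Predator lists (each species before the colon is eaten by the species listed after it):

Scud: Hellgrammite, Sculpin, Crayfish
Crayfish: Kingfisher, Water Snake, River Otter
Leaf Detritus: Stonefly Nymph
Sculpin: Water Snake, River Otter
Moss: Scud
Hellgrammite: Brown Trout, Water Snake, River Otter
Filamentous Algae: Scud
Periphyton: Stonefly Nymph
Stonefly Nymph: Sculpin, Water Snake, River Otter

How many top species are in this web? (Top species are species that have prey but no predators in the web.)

Top species (has prey, but nothing eats it): Kingfisher, Brown Trout, Water Snake, River Otter.
Count: 4.

4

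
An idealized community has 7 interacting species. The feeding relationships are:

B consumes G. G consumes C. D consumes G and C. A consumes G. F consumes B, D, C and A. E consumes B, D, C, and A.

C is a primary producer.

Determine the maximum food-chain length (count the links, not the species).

3 links

One longest chain: C → G → A → E.
It has 4 species and 3 links.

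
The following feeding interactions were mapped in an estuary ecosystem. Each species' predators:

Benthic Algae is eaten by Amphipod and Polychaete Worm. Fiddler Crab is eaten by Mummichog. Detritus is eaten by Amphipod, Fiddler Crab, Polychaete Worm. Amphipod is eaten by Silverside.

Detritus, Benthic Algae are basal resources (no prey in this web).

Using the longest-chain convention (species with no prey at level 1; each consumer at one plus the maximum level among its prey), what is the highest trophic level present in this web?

Basal resources (level 1): Detritus, Benthic Algae.
Detritus → Fiddler Crab → Mummichog gives Mummichog level 3.
No species has a prey at level 3, so no species reaches level 4.

3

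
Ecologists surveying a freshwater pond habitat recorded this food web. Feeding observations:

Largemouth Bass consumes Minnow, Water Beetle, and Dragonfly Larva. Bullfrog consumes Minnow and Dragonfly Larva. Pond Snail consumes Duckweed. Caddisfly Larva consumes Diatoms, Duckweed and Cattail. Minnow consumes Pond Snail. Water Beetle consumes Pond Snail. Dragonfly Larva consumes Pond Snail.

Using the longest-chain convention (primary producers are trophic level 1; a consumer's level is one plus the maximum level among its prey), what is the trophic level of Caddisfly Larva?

Trophic level 2

Duckweed is a producer → level 1.
Caddisfly Larva eats Duckweed (level 1); other prey at levels: Cattail 1, Diatoms 1 → level 2.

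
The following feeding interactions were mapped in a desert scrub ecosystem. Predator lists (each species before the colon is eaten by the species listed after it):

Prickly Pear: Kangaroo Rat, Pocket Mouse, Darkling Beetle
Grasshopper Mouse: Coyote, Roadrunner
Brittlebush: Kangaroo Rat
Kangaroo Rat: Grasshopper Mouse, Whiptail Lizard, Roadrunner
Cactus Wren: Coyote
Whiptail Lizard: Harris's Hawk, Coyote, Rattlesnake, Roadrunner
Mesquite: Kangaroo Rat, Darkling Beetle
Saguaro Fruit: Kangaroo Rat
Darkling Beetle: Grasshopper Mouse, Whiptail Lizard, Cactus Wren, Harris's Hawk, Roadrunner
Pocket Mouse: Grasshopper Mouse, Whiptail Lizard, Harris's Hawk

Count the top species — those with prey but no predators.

Top species (has prey, but nothing eats it): Harris's Hawk, Coyote, Rattlesnake, Roadrunner.
Count: 4.

4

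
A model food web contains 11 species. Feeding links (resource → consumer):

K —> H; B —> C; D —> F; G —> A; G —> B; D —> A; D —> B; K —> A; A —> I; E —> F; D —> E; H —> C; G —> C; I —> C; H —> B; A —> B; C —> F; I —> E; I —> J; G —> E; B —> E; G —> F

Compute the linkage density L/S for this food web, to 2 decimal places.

L/S = 2.00

There are L = 22 links among S = 11 species.
L/S = 22/11 = 2.0000 ≈ 2.00.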